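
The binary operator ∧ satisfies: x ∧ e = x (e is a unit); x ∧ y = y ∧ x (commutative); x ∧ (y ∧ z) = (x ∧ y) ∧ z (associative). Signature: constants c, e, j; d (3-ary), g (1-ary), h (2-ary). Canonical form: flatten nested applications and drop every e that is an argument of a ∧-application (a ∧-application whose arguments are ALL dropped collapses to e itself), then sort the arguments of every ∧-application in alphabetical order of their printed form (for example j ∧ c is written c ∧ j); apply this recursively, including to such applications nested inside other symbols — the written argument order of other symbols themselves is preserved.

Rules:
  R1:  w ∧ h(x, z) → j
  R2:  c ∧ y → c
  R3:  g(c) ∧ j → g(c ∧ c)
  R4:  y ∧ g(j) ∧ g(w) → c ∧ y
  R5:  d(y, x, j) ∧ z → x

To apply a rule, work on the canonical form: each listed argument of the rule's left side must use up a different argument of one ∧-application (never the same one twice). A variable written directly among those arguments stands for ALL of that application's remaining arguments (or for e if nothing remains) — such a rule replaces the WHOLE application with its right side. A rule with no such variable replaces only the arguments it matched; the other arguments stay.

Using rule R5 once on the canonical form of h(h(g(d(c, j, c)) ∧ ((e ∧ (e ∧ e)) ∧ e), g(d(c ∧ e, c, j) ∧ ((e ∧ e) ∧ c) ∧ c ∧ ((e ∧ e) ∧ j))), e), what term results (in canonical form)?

Answer: h(h(g(d(c, j, c)), g(c)), e)

Derivation:
Canonical form:  h(h(g(d(c, j, c)), g(c ∧ c ∧ d(c, c, j) ∧ j)), e)
Apply R5:  consuming d(c, c, j);  x := c, y := c, z := c ∧ c ∧ j
Every leftover argument binds to the variable; the entire application is replaced.
Result:  h(h(g(d(c, j, c)), g(c)), e)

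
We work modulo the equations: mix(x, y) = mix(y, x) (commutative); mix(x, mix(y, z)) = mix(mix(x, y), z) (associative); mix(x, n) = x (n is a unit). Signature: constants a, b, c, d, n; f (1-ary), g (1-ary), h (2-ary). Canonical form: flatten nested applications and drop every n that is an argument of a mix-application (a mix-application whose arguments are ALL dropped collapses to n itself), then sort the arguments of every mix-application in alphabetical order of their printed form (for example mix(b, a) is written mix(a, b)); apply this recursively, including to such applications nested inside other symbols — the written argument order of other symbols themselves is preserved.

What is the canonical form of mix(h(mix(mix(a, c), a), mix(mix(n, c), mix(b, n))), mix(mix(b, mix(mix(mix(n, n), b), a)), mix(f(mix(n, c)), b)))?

Merge nested applications:  mix(h(mix(mix(a, c), a), mix(mix(n, c), mix(b, n))), b, n, n, b, a, f(mix(n, c)), b)
Canonicalize subterm:  h(mix(mix(a, c), a), mix(mix(n, c), mix(b, n)))  →  h(mix(a, a, c), mix(b, c))
Simplify inside:  f(mix(n, c))  →  f(c)
Drop the unit:  drop n (×2)
Order the arguments:  mix(a, b, b, b, f(c), h(mix(a, a, c), mix(b, c)))

Answer: mix(a, b, b, b, f(c), h(mix(a, a, c), mix(b, c)))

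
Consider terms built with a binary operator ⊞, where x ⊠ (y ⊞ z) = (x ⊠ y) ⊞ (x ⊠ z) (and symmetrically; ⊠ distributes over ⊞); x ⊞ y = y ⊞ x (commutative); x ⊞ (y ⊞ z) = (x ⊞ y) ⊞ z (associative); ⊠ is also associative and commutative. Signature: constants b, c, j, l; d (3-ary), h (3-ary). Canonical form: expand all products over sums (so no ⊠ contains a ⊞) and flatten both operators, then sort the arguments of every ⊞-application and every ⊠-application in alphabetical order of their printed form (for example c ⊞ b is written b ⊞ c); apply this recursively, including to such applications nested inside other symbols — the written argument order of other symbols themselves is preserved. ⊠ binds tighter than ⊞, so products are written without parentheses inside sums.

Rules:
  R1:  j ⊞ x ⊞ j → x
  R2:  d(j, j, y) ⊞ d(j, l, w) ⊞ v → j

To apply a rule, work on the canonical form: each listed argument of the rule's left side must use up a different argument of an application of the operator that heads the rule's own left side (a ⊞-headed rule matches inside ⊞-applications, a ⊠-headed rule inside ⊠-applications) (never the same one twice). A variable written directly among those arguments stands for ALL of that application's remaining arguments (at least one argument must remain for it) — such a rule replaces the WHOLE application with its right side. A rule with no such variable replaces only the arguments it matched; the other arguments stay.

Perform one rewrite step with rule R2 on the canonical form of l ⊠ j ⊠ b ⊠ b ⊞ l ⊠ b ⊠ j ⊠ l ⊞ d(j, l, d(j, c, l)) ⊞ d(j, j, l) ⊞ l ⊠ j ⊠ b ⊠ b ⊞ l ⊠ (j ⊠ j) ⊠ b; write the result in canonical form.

Answer: j

Derivation:
Canonical form:  b ⊠ b ⊠ j ⊠ l ⊞ b ⊠ b ⊠ j ⊠ l ⊞ b ⊠ j ⊠ j ⊠ l ⊞ b ⊠ j ⊠ l ⊠ l ⊞ d(j, j, l) ⊞ d(j, l, d(j, c, l))
Match R2:  consume d(j, j, l), d(j, l, d(j, c, l));  v := b ⊠ b ⊠ j ⊠ l ⊞ b ⊠ b ⊠ j ⊠ l ⊞ b ⊠ j ⊠ j ⊠ l ⊞ b ⊠ j ⊠ l ⊠ l, w := d(j, c, l), y := l
The variable takes the whole remainder — replace the entire application.
Result:  j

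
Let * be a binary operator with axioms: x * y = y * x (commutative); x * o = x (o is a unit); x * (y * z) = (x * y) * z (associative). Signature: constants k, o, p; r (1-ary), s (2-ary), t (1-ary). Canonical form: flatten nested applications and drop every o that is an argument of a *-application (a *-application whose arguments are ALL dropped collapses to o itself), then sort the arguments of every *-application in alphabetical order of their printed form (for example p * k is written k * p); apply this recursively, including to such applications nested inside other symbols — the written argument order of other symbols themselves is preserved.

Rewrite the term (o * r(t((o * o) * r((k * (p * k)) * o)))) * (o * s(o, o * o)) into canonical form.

Merge nested applications:  o * r(t((o * o) * r((k * (p * k)) * o))) * o * s(o, o * o)
Canonicalize subterm:  r(t((o * o) * r((k * (p * k)) * o)))  →  r(t(r(k * k * p)))
Canonicalize subterm:  s(o, o * o)  →  s(o, o)
Drop the unit:  drop o (×2)
Sort:  r(t(r(k * k * p))) * s(o, o)

Answer: r(t(r(k * k * p))) * s(o, o)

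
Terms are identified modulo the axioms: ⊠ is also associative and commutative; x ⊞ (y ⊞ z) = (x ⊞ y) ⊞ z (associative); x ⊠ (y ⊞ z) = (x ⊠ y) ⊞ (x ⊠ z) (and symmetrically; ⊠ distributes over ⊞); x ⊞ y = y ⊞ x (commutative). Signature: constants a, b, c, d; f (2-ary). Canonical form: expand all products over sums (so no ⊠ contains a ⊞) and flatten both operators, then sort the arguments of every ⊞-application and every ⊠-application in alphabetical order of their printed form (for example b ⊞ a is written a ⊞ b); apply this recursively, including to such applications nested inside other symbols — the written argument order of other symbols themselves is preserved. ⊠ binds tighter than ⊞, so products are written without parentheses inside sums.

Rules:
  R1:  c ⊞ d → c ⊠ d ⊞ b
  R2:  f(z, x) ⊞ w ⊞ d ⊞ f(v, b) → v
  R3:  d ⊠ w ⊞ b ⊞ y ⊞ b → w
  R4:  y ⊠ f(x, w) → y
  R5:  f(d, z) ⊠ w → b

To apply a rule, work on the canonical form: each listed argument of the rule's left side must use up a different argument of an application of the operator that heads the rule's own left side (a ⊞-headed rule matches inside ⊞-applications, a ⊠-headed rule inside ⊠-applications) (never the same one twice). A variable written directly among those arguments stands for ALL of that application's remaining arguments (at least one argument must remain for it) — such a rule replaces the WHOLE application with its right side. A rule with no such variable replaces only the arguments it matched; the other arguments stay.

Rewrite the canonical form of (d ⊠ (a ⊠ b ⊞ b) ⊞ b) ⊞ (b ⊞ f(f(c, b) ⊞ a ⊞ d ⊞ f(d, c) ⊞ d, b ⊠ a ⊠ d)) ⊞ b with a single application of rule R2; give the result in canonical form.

Answer: a ⊠ b ⊠ d ⊞ b ⊞ b ⊞ b ⊞ b ⊠ d ⊞ f(c, a ⊠ b ⊠ d)

Derivation:
Canonical form:  a ⊠ b ⊠ d ⊞ b ⊞ b ⊞ b ⊞ b ⊠ d ⊞ f(a ⊞ d ⊞ d ⊞ f(c, b) ⊞ f(d, c), a ⊠ b ⊠ d)
Match R2:  consume d, f(c, b), f(d, c);  v := c, w := a ⊞ d, x := c, z := d
Every leftover argument binds to the variable; the entire application is replaced.
Giving:  a ⊠ b ⊠ d ⊞ b ⊞ b ⊞ b ⊞ b ⊠ d ⊞ f(c, a ⊠ b ⊠ d)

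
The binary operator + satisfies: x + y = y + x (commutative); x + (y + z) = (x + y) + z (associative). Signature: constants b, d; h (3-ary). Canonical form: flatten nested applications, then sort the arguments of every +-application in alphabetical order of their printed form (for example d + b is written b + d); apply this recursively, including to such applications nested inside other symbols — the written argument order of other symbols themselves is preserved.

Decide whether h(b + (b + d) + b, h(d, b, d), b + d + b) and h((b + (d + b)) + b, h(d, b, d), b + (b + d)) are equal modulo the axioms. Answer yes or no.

Answer: yes — both canonical forms are h(b + b + b + d, h(d, b, d), b + b + d)

Derivation:
Left:  h(b + (b + d) + b, h(d, b, d), b + d + b)
  Descend into:  b + (b + d) + b
  Merge nested applications:  b + b + d + b
  Sort arguments:  b + b + b + d
  Reassemble:  h(b + b + b + d, h(d, b, d), b + b + d)
Right:  h((b + (d + b)) + b, h(d, b, d), b + (b + d))
  Work inside:  (b + (d + b)) + b
  Flatten:  b + d + b + b
  Sort:  b + b + b + d
  Rebuild:  h(b + b + b + d, h(d, b, d), b + b + d)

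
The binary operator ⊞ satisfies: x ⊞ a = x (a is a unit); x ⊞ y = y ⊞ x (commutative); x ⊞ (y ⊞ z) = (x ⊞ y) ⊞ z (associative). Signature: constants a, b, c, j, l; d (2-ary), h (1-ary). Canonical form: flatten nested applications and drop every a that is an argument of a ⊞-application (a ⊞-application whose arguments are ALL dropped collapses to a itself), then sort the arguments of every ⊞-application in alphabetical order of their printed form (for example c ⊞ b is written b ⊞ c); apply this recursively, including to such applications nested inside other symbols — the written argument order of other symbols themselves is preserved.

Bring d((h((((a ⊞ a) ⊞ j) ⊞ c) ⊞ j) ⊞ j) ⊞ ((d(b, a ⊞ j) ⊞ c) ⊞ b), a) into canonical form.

Answer: d(b ⊞ c ⊞ d(b, j) ⊞ h(c ⊞ j ⊞ j) ⊞ j, a)

Derivation:
Descend into:  (h((((a ⊞ a) ⊞ j) ⊞ c) ⊞ j) ⊞ j) ⊞ ((d(b, a ⊞ j) ⊞ c) ⊞ b)
Flatten:  h((((a ⊞ a) ⊞ j) ⊞ c) ⊞ j) ⊞ j ⊞ d(b, a ⊞ j) ⊞ c ⊞ b
Canonicalize subterm:  h((((a ⊞ a) ⊞ j) ⊞ c) ⊞ j)  →  h(c ⊞ j ⊞ j)
Simplify inside:  d(b, a ⊞ j)  →  d(b, j)
Order the arguments:  b ⊞ c ⊞ d(b, j) ⊞ h(c ⊞ j ⊞ j) ⊞ j
Reassemble:  d(b ⊞ c ⊞ d(b, j) ⊞ h(c ⊞ j ⊞ j) ⊞ j, a)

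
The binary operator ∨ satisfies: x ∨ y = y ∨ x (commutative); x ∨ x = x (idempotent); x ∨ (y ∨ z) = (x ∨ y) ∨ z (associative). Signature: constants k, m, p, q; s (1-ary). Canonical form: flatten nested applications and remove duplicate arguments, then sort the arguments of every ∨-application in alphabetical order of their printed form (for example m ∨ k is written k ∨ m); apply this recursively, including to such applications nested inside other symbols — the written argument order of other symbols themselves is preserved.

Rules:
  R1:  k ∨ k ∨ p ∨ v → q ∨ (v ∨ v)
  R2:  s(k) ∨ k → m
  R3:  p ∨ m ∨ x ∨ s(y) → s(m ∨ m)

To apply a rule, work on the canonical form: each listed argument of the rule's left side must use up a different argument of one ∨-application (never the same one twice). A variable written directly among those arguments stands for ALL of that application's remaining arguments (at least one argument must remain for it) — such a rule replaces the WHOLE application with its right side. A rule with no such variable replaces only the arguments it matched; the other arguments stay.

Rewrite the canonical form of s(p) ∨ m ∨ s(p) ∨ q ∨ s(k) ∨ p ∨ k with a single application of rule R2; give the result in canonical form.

Canonical form:  k ∨ m ∨ p ∨ q ∨ s(k) ∨ s(p)
Match R2:  consume k, s(k)
New term:  m ∨ p ∨ q ∨ s(p)

Answer: m ∨ p ∨ q ∨ s(p)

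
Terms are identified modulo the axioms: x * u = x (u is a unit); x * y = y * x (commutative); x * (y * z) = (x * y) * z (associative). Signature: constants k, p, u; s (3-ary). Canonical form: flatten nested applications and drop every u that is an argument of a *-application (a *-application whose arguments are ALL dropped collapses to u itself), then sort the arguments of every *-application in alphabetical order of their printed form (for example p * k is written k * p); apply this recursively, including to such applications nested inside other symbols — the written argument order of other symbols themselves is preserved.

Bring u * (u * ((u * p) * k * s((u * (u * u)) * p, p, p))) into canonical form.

Flatten:  u * u * u * p * k * s((u * (u * u)) * p, p, p)
Inside:  s((u * (u * u)) * p, p, p)  →  s(p, p, p)
Unit:  drop u (×3)
Order the arguments:  k * p * s(p, p, p)

Answer: k * p * s(p, p, p)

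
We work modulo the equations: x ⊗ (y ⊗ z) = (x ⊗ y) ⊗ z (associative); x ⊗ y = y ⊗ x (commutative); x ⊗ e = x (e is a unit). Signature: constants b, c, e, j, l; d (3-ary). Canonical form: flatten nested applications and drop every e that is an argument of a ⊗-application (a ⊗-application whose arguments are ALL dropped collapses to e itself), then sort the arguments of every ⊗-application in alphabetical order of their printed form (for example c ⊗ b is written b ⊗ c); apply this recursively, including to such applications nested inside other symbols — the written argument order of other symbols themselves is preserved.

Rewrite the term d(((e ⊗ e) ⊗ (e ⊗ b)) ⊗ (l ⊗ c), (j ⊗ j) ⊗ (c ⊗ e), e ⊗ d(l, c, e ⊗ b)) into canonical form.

Answer: d(b ⊗ c ⊗ l, c ⊗ j ⊗ j, d(l, c, b))

Derivation:
Focus inside:  ((e ⊗ e) ⊗ (e ⊗ b)) ⊗ (l ⊗ c)
Merge nested applications:  e ⊗ e ⊗ e ⊗ b ⊗ l ⊗ c
Unit:  drop e (×3)
Sort:  b ⊗ c ⊗ l
Reassemble:  d(b ⊗ c ⊗ l, c ⊗ j ⊗ j, d(l, c, b))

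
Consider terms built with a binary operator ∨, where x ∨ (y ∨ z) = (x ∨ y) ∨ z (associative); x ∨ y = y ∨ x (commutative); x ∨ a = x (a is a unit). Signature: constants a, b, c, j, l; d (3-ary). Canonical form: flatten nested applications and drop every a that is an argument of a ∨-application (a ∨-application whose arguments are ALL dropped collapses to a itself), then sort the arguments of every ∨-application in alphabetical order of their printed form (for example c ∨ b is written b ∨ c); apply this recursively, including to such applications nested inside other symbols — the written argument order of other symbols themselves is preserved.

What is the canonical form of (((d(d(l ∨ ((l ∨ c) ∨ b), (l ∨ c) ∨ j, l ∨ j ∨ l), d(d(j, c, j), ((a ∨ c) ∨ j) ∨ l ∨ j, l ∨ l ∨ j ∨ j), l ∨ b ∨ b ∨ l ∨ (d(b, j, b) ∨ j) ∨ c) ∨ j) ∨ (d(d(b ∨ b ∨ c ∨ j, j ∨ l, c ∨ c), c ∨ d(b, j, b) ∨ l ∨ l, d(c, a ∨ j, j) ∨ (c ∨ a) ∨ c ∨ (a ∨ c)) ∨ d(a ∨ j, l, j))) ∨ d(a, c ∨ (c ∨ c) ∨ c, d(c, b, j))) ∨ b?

Answer: b ∨ d(a, c ∨ c ∨ c ∨ c, d(c, b, j)) ∨ d(d(b ∨ b ∨ c ∨ j, j ∨ l, c ∨ c), c ∨ d(b, j, b) ∨ l ∨ l, c ∨ c ∨ c ∨ d(c, j, j)) ∨ d(d(b ∨ c ∨ l ∨ l, c ∨ j ∨ l, j ∨ l ∨ l), d(d(j, c, j), c ∨ j ∨ j ∨ l, j ∨ j ∨ l ∨ l), b ∨ b ∨ c ∨ d(b, j, b) ∨ j ∨ l ∨ l) ∨ d(j, l, j) ∨ j

Derivation:
Merge nested applications:  d(d(l ∨ ((l ∨ c) ∨ b), (l ∨ c) ∨ j, l ∨ j ∨ l), d(d(j, c, j), ((a ∨ c) ∨ j) ∨ l ∨ j, l ∨ l ∨ j ∨ j), l ∨ b ∨ b ∨ l ∨ (d(b, j, b) ∨ j) ∨ c) ∨ j ∨ d(d(b ∨ b ∨ c ∨ j, j ∨ l, c ∨ c), c ∨ d(b, j, b) ∨ l ∨ l, d(c, a ∨ j, j) ∨ (c ∨ a) ∨ c ∨ (a ∨ c)) ∨ d(a ∨ j, l, j) ∨ d(a, c ∨ (c ∨ c) ∨ c, d(c, b, j)) ∨ b
Simplify inside:  d(d(l ∨ ((l ∨ c) ∨ b), (l ∨ c) ∨ j, l ∨ j ∨ l), d(d(j, c, j), ((a ∨ c) ∨ j) ∨ l ∨ j, l ∨ l ∨ j ∨ j), l ∨ b ∨ b ∨ l ∨ (d(b, j, b) ∨ j) ∨ c)  →  d(d(b ∨ c ∨ l ∨ l, c ∨ j ∨ l, j ∨ l ∨ l), d(d(j, c, j), c ∨ j ∨ j ∨ l, j ∨ j ∨ l ∨ l), b ∨ b ∨ c ∨ d(b, j, b) ∨ j ∨ l ∨ l)
Inside:  d(d(b ∨ b ∨ c ∨ j, j ∨ l, c ∨ c), c ∨ d(b, j, b) ∨ l ∨ l, d(c, a ∨ j, j) ∨ (c ∨ a) ∨ c ∨ (a ∨ c))  →  d(d(b ∨ b ∨ c ∨ j, j ∨ l, c ∨ c), c ∨ d(b, j, b) ∨ l ∨ l, c ∨ c ∨ c ∨ d(c, j, j))
Inside:  d(a ∨ j, l, j)  →  d(j, l, j)
Sort:  b ∨ d(a, c ∨ c ∨ c ∨ c, d(c, b, j)) ∨ d(d(b ∨ b ∨ c ∨ j, j ∨ l, c ∨ c), c ∨ d(b, j, b) ∨ l ∨ l, c ∨ c ∨ c ∨ d(c, j, j)) ∨ d(d(b ∨ c ∨ l ∨ l, c ∨ j ∨ l, j ∨ l ∨ l), d(d(j, c, j), c ∨ j ∨ j ∨ l, j ∨ j ∨ l ∨ l), b ∨ b ∨ c ∨ d(b, j, b) ∨ j ∨ l ∨ l) ∨ d(j, l, j) ∨ j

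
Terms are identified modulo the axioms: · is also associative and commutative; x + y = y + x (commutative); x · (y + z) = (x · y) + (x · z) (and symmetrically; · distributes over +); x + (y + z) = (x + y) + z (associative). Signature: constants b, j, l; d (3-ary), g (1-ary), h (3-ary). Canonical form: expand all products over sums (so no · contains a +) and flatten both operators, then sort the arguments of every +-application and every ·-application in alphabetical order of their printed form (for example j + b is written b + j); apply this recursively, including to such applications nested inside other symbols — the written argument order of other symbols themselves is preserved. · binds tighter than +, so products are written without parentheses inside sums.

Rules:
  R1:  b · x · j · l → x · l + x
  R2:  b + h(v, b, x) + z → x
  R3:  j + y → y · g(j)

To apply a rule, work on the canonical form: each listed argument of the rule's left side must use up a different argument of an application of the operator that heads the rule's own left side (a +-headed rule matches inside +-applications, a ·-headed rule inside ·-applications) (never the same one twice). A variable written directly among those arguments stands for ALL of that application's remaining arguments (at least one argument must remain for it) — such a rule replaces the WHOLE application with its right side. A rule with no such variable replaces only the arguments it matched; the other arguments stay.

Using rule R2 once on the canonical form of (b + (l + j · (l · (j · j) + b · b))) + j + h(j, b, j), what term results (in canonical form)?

Answer: j

Derivation:
Canonical form:  b + b · b · j + h(j, b, j) + j + j · j · j · l + l
R2 matches:  uses b, h(j, b, j);  v := j, x := j, z := b · b · j + j + j · j · j · l + l
The extension variable absorbs all remaining arguments, so the whole application is rewritten.
New term:  j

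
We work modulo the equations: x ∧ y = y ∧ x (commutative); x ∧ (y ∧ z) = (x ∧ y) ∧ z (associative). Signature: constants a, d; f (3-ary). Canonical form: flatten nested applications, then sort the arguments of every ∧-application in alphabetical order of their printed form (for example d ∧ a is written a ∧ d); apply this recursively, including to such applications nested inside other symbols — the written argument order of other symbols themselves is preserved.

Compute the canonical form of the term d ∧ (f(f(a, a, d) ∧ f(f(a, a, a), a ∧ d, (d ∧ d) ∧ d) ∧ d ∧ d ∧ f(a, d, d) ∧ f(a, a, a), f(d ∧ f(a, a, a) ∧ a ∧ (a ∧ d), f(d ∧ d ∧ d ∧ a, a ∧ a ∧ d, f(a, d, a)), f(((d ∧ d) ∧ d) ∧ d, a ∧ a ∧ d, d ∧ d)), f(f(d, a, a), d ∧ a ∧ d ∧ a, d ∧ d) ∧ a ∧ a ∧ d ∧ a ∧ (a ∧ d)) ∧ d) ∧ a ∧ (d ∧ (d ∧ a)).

Flatten:  d ∧ f(f(a, a, d) ∧ f(f(a, a, a), a ∧ d, (d ∧ d) ∧ d) ∧ d ∧ d ∧ f(a, d, d) ∧ f(a, a, a), f(d ∧ f(a, a, a) ∧ a ∧ (a ∧ d), f(d ∧ d ∧ d ∧ a, a ∧ a ∧ d, f(a, d, a)), f(((d ∧ d) ∧ d) ∧ d, a ∧ a ∧ d, d ∧ d)), f(f(d, a, a), d ∧ a ∧ d ∧ a, d ∧ d) ∧ a ∧ a ∧ d ∧ a ∧ (a ∧ d)) ∧ d ∧ a ∧ d ∧ d ∧ a
Inside:  f(f(a, a, d) ∧ f(f(a, a, a), a ∧ d, (d ∧ d) ∧ d) ∧ d ∧ d ∧ f(a, d, d) ∧ f(a, a, a), f(d ∧ f(a, a, a) ∧ a ∧ (a ∧ d), f(d ∧ d ∧ d ∧ a, a ∧ a ∧ d, f(a, d, a)), f(((d ∧ d) ∧ d) ∧ d, a ∧ a ∧ d, d ∧ d)), f(f(d, a, a), d ∧ a ∧ d ∧ a, d ∧ d) ∧ a ∧ a ∧ d ∧ a ∧ (a ∧ d))  →  f(d ∧ d ∧ f(a, a, a) ∧ f(a, a, d) ∧ f(a, d, d) ∧ f(f(a, a, a), a ∧ d, d ∧ d ∧ d), f(a ∧ a ∧ d ∧ d ∧ f(a, a, a), f(a ∧ d ∧ d ∧ d, a ∧ a ∧ d, f(a, d, a)), f(d ∧ d ∧ d ∧ d, a ∧ a ∧ d, d ∧ d)), a ∧ a ∧ a ∧ a ∧ d ∧ d ∧ f(f(d, a, a), a ∧ a ∧ d ∧ d, d ∧ d))
Sort:  a ∧ a ∧ d ∧ d ∧ d ∧ d ∧ f(d ∧ d ∧ f(a, a, a) ∧ f(a, a, d) ∧ f(a, d, d) ∧ f(f(a, a, a), a ∧ d, d ∧ d ∧ d), f(a ∧ a ∧ d ∧ d ∧ f(a, a, a), f(a ∧ d ∧ d ∧ d, a ∧ a ∧ d, f(a, d, a)), f(d ∧ d ∧ d ∧ d, a ∧ a ∧ d, d ∧ d)), a ∧ a ∧ a ∧ a ∧ d ∧ d ∧ f(f(d, a, a), a ∧ a ∧ d ∧ d, d ∧ d))

Answer: a ∧ a ∧ d ∧ d ∧ d ∧ d ∧ f(d ∧ d ∧ f(a, a, a) ∧ f(a, a, d) ∧ f(a, d, d) ∧ f(f(a, a, a), a ∧ d, d ∧ d ∧ d), f(a ∧ a ∧ d ∧ d ∧ f(a, a, a), f(a ∧ d ∧ d ∧ d, a ∧ a ∧ d, f(a, d, a)), f(d ∧ d ∧ d ∧ d, a ∧ a ∧ d, d ∧ d)), a ∧ a ∧ a ∧ a ∧ d ∧ d ∧ f(f(d, a, a), a ∧ a ∧ d ∧ d, d ∧ d))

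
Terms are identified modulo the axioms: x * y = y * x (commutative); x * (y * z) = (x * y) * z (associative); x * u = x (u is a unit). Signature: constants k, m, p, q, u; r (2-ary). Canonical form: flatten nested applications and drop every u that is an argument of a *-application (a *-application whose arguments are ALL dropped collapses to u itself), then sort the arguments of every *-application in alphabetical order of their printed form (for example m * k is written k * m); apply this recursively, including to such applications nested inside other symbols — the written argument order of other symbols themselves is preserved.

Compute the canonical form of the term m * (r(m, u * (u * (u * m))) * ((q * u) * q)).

Flatten:  m * r(m, u * (u * (u * m))) * q * u * q
Canonicalize subterm:  r(m, u * (u * (u * m)))  →  r(m, m)
Unit:  drop u
Order the arguments:  m * q * q * r(m, m)

Answer: m * q * q * r(m, m)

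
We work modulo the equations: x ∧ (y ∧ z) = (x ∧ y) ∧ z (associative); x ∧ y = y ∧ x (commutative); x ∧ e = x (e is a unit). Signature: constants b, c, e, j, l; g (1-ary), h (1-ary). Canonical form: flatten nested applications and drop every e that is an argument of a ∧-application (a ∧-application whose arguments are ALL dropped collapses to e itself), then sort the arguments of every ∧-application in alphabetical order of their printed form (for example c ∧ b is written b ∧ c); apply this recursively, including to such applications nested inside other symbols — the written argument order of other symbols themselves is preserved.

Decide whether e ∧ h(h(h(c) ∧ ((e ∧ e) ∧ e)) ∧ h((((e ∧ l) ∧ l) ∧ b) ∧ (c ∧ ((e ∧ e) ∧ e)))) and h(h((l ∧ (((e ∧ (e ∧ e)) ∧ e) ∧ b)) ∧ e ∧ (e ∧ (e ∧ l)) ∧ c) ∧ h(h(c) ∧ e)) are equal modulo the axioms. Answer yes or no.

Answer: yes — both canonical forms are h(h(b ∧ c ∧ l ∧ l) ∧ h(h(c)))

Derivation:
Left:  e ∧ h(h(h(c) ∧ ((e ∧ e) ∧ e)) ∧ h((((e ∧ l) ∧ l) ∧ b) ∧ (c ∧ ((e ∧ e) ∧ e))))
  Inside:  h(h(h(c) ∧ ((e ∧ e) ∧ e)) ∧ h((((e ∧ l) ∧ l) ∧ b) ∧ (c ∧ ((e ∧ e) ∧ e))))  →  h(h(b ∧ c ∧ l ∧ l) ∧ h(h(c)))
  Drop the unit:  drop e
  Sort:  h(h(b ∧ c ∧ l ∧ l) ∧ h(h(c)))
Right:  h(h((l ∧ (((e ∧ (e ∧ e)) ∧ e) ∧ b)) ∧ e ∧ (e ∧ (e ∧ l)) ∧ c) ∧ h(h(c) ∧ e))
  Work inside:  h((l ∧ (((e ∧ (e ∧ e)) ∧ e) ∧ b)) ∧ e ∧ (e ∧ (e ∧ l)) ∧ c) ∧ h(h(c) ∧ e)
  Simplify inside:  h((l ∧ (((e ∧ (e ∧ e)) ∧ e) ∧ b)) ∧ e ∧ (e ∧ (e ∧ l)) ∧ c)  →  h(b ∧ c ∧ l ∧ l)
  Simplify inside:  h(h(c) ∧ e)  →  h(h(c))
  Order the arguments:  h(b ∧ c ∧ l ∧ l) ∧ h(h(c))
  Put back:  h(h(b ∧ c ∧ l ∧ l) ∧ h(h(c)))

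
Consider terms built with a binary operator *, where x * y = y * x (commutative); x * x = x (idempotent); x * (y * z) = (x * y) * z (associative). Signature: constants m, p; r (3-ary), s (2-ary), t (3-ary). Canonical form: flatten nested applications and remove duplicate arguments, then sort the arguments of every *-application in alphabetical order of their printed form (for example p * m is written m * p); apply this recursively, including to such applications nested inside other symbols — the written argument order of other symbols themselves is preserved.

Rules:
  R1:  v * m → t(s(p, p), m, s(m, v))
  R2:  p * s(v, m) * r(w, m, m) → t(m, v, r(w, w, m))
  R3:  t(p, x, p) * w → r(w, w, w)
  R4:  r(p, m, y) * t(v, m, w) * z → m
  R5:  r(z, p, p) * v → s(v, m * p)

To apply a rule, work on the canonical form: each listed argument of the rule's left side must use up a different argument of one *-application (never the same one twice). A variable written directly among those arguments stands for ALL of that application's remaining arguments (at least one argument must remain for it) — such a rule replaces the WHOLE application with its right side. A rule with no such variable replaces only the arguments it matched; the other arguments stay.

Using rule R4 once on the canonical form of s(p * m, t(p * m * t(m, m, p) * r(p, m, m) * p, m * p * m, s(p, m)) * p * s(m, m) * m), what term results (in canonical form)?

Canonical form:  s(m * p, m * p * s(m, m) * t(m * p * r(p, m, m) * t(m, m, p), m * p, s(p, m)))
R4 matches:  uses r(p, m, m), t(m, m, p);  v := m, w := p, y := m, z := m * p
The extension variable absorbs all remaining arguments, so the whole application is rewritten.
Result:  s(m * p, m * p * s(m, m) * t(m, m * p, s(p, m)))

Answer: s(m * p, m * p * s(m, m) * t(m, m * p, s(p, m)))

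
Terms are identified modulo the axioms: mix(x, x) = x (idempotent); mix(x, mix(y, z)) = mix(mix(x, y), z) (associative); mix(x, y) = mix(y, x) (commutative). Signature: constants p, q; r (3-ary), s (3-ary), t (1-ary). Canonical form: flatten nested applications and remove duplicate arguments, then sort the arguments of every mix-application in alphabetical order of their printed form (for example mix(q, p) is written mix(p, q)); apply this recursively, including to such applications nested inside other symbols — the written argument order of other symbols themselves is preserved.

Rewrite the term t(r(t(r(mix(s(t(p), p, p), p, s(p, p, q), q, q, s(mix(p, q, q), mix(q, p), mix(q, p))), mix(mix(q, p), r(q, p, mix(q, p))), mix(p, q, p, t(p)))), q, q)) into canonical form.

Descend into:  mix(s(t(p), p, p), p, s(p, p, q), q, q, s(mix(p, q, q), mix(q, p), mix(q, p)))
Inside:  s(mix(p, q, q), mix(q, p), mix(q, p))  →  s(mix(p, q), mix(p, q), mix(p, q))
Deduplicate:  drop duplicate q
Order the arguments:  mix(p, q, s(mix(p, q), mix(p, q), mix(p, q)), s(p, p, q), s(t(p), p, p))
Put back:  t(r(t(r(mix(p, q, s(mix(p, q), mix(p, q), mix(p, q)), s(p, p, q), s(t(p), p, p)), mix(p, q, r(q, p, mix(p, q))), mix(p, q, t(p)))), q, q))

Answer: t(r(t(r(mix(p, q, s(mix(p, q), mix(p, q), mix(p, q)), s(p, p, q), s(t(p), p, p)), mix(p, q, r(q, p, mix(p, q))), mix(p, q, t(p)))), q, q))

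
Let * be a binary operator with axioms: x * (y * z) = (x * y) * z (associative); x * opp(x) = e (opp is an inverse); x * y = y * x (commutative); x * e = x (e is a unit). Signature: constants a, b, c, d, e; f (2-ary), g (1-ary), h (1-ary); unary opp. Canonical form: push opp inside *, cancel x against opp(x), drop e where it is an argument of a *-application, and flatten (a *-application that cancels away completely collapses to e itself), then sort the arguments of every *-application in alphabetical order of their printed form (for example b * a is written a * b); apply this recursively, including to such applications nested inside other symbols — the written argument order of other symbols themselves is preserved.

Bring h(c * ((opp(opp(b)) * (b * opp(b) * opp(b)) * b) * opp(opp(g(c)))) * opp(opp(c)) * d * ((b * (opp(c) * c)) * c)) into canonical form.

Answer: h(b * b * c * c * c * d * g(c))

Derivation:
Focus inside:  c * ((opp(opp(b)) * (b * opp(b) * opp(b)) * b) * opp(opp(g(c)))) * opp(opp(c)) * d * ((b * (opp(c) * c)) * c)
Push opp inside:  distribute opp over * and collapse double opp
Combine occurrences:  c * c * c * b * b * g(c) * d
Sort:  b * b * c * c * c * d * g(c)
Put back:  h(b * b * c * c * c * d * g(c))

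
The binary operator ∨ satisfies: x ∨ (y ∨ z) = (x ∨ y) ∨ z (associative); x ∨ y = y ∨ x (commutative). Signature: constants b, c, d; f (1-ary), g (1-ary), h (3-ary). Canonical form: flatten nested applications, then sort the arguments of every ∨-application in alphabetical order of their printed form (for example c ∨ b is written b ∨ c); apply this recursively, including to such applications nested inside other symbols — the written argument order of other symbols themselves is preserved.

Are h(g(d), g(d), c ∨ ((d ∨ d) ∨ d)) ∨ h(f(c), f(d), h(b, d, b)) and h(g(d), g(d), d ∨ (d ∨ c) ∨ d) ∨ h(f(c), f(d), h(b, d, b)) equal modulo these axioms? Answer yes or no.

Left:  h(g(d), g(d), c ∨ ((d ∨ d) ∨ d)) ∨ h(f(c), f(d), h(b, d, b))
  Inside:  h(g(d), g(d), c ∨ ((d ∨ d) ∨ d))  →  h(g(d), g(d), c ∨ d ∨ d ∨ d)
  Sort arguments:  h(f(c), f(d), h(b, d, b)) ∨ h(g(d), g(d), c ∨ d ∨ d ∨ d)
Right:  h(g(d), g(d), d ∨ (d ∨ c) ∨ d) ∨ h(f(c), f(d), h(b, d, b))
  Simplify inside:  h(g(d), g(d), d ∨ (d ∨ c) ∨ d)  →  h(g(d), g(d), c ∨ d ∨ d ∨ d)
  Sort:  h(f(c), f(d), h(b, d, b)) ∨ h(g(d), g(d), c ∨ d ∨ d ∨ d)

Answer: yes — both canonical forms are h(f(c), f(d), h(b, d, b)) ∨ h(g(d), g(d), c ∨ d ∨ d ∨ d)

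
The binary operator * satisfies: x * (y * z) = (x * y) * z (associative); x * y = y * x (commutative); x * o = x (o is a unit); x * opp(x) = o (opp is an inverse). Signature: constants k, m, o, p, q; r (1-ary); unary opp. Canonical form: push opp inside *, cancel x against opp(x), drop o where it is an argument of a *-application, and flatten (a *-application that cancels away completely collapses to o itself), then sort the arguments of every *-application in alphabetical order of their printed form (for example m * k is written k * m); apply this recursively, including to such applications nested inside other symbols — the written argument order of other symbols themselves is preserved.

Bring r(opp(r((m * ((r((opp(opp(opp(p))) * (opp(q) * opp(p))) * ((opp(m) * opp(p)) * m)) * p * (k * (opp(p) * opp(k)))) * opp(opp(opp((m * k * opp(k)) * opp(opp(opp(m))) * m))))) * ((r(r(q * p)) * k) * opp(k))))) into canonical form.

Answer: r(opp(r(r(opp(p) * opp(p) * opp(p) * opp(q)) * r(r(p * q)))))

Derivation:
Descend into:  (m * ((r((opp(opp(opp(p))) * (opp(q) * opp(p))) * ((opp(m) * opp(p)) * m)) * p * (k * (opp(p) * opp(k)))) * opp(opp(opp((m * k * opp(k)) * opp(opp(opp(m))) * m))))) * ((r(r(q * p)) * k) * opp(k))
Push opp inside:  distribute opp over * and collapse double opp
Cancel inverse pairs:  m cancels; p cancels; k cancels
Collect:  r(opp(p) * opp(p) * opp(p) * opp(q)) * r(r(p * q))
Reassemble:  r(opp(r(r(opp(p) * opp(p) * opp(p) * opp(q)) * r(r(p * q)))))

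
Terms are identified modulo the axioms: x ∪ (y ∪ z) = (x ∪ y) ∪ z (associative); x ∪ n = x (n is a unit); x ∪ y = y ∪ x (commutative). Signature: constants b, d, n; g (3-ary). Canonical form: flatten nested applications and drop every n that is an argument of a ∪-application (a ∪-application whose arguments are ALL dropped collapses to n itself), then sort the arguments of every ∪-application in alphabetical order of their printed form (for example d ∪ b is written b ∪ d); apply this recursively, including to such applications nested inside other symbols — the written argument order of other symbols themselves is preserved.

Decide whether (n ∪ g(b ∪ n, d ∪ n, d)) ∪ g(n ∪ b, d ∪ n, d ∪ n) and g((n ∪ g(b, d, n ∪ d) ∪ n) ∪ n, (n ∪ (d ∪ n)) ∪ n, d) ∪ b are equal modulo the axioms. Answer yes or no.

Answer: no — g(b, d, d) ∪ g(b, d, d) vs b ∪ g(g(b, d, d), d, d)

Derivation:
Left:  (n ∪ g(b ∪ n, d ∪ n, d)) ∪ g(n ∪ b, d ∪ n, d ∪ n)
  Un-nest:  n ∪ g(b ∪ n, d ∪ n, d) ∪ g(n ∪ b, d ∪ n, d ∪ n)
  Inside:  g(b ∪ n, d ∪ n, d)  →  g(b, d, d)
  Canonicalize subterm:  g(n ∪ b, d ∪ n, d ∪ n)  →  g(b, d, d)
  Units out:  drop n
  Sort arguments:  g(b, d, d) ∪ g(b, d, d)
Right:  g((n ∪ g(b, d, n ∪ d) ∪ n) ∪ n, (n ∪ (d ∪ n)) ∪ n, d) ∪ b
  Inside:  g((n ∪ g(b, d, n ∪ d) ∪ n) ∪ n, (n ∪ (d ∪ n)) ∪ n, d)  →  g(g(b, d, d), d, d)
  Sort arguments:  b ∪ g(g(b, d, d), d, d)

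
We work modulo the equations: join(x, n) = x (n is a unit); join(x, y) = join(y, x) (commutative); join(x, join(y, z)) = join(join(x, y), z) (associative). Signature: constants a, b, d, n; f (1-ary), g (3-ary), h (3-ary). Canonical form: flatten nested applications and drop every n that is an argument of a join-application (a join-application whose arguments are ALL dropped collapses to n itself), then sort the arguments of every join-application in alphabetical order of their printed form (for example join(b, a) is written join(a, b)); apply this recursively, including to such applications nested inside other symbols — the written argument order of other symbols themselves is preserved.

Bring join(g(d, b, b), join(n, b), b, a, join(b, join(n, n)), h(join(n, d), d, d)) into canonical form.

Flatten:  join(g(d, b, b), n, b, b, a, b, n, n, h(join(n, d), d, d))
Canonicalize subterm:  h(join(n, d), d, d)  →  h(d, d, d)
Unit:  drop n (×3)
Order the arguments:  join(a, b, b, b, g(d, b, b), h(d, d, d))

Answer: join(a, b, b, b, g(d, b, b), h(d, d, d))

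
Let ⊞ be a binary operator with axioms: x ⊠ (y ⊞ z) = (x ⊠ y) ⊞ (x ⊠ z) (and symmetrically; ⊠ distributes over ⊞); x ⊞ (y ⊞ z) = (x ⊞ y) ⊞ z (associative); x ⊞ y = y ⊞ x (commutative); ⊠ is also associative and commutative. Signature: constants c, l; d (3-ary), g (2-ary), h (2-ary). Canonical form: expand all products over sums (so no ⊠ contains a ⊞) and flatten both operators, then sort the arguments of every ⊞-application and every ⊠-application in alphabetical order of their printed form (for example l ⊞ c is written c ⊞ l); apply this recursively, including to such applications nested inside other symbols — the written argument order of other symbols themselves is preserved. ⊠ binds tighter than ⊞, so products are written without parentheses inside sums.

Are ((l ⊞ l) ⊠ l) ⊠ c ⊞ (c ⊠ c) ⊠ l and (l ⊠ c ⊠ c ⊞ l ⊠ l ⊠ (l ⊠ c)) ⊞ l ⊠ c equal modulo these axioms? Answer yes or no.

Answer: no — c ⊠ c ⊠ l ⊞ c ⊠ l ⊠ l ⊞ c ⊠ l ⊠ l vs c ⊠ c ⊠ l ⊞ c ⊠ l ⊞ c ⊠ l ⊠ l ⊠ l

Derivation:
Left:  ((l ⊞ l) ⊠ l) ⊠ c ⊞ (c ⊠ c) ⊠ l
  Distribute:  c ⊠ l ⊠ l ⊞ c ⊠ l ⊠ l ⊞ c ⊠ c ⊠ l
  Sort arguments:  c ⊠ c ⊠ l ⊞ c ⊠ l ⊠ l ⊞ c ⊠ l ⊠ l
Right:  (l ⊠ c ⊠ c ⊞ l ⊠ l ⊠ (l ⊠ c)) ⊞ l ⊠ c
  Merge nested applications:  c ⊠ c ⊠ l ⊞ c ⊠ l ⊠ l ⊠ l ⊞ c ⊠ l
  Sort arguments:  c ⊠ c ⊠ l ⊞ c ⊠ l ⊞ c ⊠ l ⊠ l ⊠ l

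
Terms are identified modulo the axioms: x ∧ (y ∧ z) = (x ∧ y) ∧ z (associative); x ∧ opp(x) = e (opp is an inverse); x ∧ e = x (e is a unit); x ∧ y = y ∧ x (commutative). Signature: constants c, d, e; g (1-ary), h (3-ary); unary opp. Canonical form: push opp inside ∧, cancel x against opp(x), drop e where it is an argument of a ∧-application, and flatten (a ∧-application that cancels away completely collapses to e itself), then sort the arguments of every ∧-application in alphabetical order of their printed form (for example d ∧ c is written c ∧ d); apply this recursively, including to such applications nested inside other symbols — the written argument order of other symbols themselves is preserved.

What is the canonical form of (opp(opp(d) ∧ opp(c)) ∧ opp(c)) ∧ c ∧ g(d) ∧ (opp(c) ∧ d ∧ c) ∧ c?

Push opp inside:  distribute opp over ∧ and collapse double opp
Collect:  d ∧ d ∧ c ∧ c ∧ g(d)
Order the arguments:  c ∧ c ∧ d ∧ d ∧ g(d)

Answer: c ∧ c ∧ d ∧ d ∧ g(d)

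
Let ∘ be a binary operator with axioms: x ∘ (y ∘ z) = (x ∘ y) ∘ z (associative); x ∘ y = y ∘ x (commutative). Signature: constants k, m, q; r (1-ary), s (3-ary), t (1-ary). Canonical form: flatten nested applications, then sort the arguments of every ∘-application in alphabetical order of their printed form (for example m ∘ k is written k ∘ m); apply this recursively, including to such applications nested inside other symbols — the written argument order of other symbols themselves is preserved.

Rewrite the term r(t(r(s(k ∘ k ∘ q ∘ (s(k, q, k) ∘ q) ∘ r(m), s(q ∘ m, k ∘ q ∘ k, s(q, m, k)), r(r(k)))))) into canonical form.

Focus inside:  k ∘ k ∘ q ∘ (s(k, q, k) ∘ q) ∘ r(m)
Un-nest:  k ∘ k ∘ q ∘ s(k, q, k) ∘ q ∘ r(m)
Order the arguments:  k ∘ k ∘ q ∘ q ∘ r(m) ∘ s(k, q, k)
Put back:  r(t(r(s(k ∘ k ∘ q ∘ q ∘ r(m) ∘ s(k, q, k), s(m ∘ q, k ∘ k ∘ q, s(q, m, k)), r(r(k))))))

Answer: r(t(r(s(k ∘ k ∘ q ∘ q ∘ r(m) ∘ s(k, q, k), s(m ∘ q, k ∘ k ∘ q, s(q, m, k)), r(r(k))))))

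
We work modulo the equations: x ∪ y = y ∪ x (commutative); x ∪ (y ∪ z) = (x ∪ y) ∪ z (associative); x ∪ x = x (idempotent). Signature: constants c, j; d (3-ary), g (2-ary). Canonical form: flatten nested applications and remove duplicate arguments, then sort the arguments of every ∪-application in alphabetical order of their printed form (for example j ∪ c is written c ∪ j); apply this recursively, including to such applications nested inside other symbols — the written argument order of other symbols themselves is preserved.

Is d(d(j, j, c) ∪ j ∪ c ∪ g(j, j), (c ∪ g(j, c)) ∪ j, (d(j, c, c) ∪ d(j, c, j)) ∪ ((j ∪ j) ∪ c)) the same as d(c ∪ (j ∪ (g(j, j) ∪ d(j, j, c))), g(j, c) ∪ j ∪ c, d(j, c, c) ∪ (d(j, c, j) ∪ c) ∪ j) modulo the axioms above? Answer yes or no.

Answer: yes — both canonical forms are d(c ∪ d(j, j, c) ∪ g(j, j) ∪ j, c ∪ g(j, c) ∪ j, c ∪ d(j, c, c) ∪ d(j, c, j) ∪ j)

Derivation:
Left:  d(d(j, j, c) ∪ j ∪ c ∪ g(j, j), (c ∪ g(j, c)) ∪ j, (d(j, c, c) ∪ d(j, c, j)) ∪ ((j ∪ j) ∪ c))
  Descend into:  (d(j, c, c) ∪ d(j, c, j)) ∪ ((j ∪ j) ∪ c)
  Un-nest:  d(j, c, c) ∪ d(j, c, j) ∪ j ∪ j ∪ c
  Idempotence:  drop duplicate j
  Sort:  c ∪ d(j, c, c) ∪ d(j, c, j) ∪ j
  Reassemble:  d(c ∪ d(j, j, c) ∪ g(j, j) ∪ j, c ∪ g(j, c) ∪ j, c ∪ d(j, c, c) ∪ d(j, c, j) ∪ j)
Right:  d(c ∪ (j ∪ (g(j, j) ∪ d(j, j, c))), g(j, c) ∪ j ∪ c, d(j, c, c) ∪ (d(j, c, j) ∪ c) ∪ j)
  Work inside:  d(j, c, c) ∪ (d(j, c, j) ∪ c) ∪ j
  Merge nested applications:  d(j, c, c) ∪ d(j, c, j) ∪ c ∪ j
  Sort arguments:  c ∪ d(j, c, c) ∪ d(j, c, j) ∪ j
  Reassemble:  d(c ∪ d(j, j, c) ∪ g(j, j) ∪ j, c ∪ g(j, c) ∪ j, c ∪ d(j, c, c) ∪ d(j, c, j) ∪ j)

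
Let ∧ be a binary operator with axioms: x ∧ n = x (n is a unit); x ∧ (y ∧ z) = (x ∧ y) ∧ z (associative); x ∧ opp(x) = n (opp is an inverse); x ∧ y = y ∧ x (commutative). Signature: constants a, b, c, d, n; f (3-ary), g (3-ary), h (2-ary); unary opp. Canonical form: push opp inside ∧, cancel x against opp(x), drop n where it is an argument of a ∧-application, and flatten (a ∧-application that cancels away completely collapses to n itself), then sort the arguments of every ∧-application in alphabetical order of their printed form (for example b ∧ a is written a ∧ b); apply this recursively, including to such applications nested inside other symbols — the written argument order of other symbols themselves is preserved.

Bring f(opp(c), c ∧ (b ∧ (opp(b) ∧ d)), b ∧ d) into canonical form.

Answer: f(opp(c), c ∧ d, b ∧ d)

Derivation:
Work inside:  c ∧ (b ∧ (opp(b) ∧ d))
Inverses cancel:  b cancels
Collect:  c ∧ d
Rebuild:  f(opp(c), c ∧ d, b ∧ d)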